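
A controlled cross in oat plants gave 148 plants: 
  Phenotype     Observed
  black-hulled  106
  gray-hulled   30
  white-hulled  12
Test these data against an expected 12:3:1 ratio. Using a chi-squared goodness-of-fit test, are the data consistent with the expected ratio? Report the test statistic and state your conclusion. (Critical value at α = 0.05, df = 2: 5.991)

1.225; consistent

The 12:3:1 ratio has 16 parts, so with N = 148 the expected counts are:
  black-hulled: 148 × 12/16 = 111
  gray-hulled: 148 × 3/16 = 27.75
  white-hulled: 148 × 1/16 = 9.25
χ² = Σ (O − E)² / E
  black-hulled: (106 − 111)² / 111 = 0.2252
  gray-hulled: (30 − 27.75)² / 27.75 = 0.1824
  white-hulled: (12 − 9.25)² / 9.25 = 0.8176
χ² = 0.2252 + 0.1824 + 0.8176 = 1.2252 ≈ 1.225
Degrees of freedom = 3 − 1 = 2; critical value at α = 0.05 is 5.991.
Since 1.225 < 5.991, we fail to reject the null hypothesis — the data are consistent with the 12:3:1 ratio.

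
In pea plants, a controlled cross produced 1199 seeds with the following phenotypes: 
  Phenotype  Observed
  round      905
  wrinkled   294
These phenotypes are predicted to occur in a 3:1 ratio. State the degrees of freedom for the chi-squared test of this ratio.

A goodness-of-fit test with 2 phenotype classes has df = 2 − 1 = 1.

1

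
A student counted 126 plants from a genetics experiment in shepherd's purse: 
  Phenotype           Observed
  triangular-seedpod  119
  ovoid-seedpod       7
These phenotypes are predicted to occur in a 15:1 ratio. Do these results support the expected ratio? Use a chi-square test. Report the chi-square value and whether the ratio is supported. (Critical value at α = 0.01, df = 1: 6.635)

The 15:1 ratio has 16 parts, so with N = 126 the expected counts are:
  triangular-seedpod: 126 × 15/16 = 118.125
  ovoid-seedpod: 126 × 1/16 = 7.875
χ² = Σ (O − E)² / E
  triangular-seedpod: (119 − 118.125)² / 118.125 = 0.0065
  ovoid-seedpod: (7 − 7.875)² / 7.875 = 0.0972
χ² = 0.0065 + 0.0972 = 0.1037 ≈ 0.104
Degrees of freedom = 2 − 1 = 1; critical value at α = 0.01 is 6.635.
Since 0.104 < 6.635, we fail to reject the null hypothesis — the data are consistent with the 15:1 ratio.

0.104; consistent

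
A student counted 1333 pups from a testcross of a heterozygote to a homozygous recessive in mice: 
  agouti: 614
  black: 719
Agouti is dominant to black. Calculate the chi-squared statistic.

A testcross of a heterozygote (Aa × aa) gives a 1:1 phenotypic ratio.
The 1:1 ratio has 2 parts, so with N = 1333 the expected counts are:
  agouti: 1333 × 1/2 = 666.5
  black: 1333 × 1/2 = 666.5
χ² = Σ (O − E)² / E
  agouti: (614 − 666.5)² / 666.5 = 4.1354
  black: (719 − 666.5)² / 666.5 = 4.1354
χ² = 4.1354 + 4.1354 = 8.2708 ≈ 8.271

8.271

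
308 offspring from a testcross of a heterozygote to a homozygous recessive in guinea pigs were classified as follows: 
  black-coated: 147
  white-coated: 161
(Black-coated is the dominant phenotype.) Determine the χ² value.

A testcross of a heterozygote (Aa × aa) gives a 1:1 phenotypic ratio.
Total ratio parts = 2. Expected numbers out of 308:
  black-coated: 308 × 1/2 = 154
  white-coated: 308 × 1/2 = 154
χ² = Σ (O − E)² / E
  black-coated: (147 − 154)² / 154 = 0.3182
  white-coated: (161 − 154)² / 154 = 0.3182
χ² = 0.3182 + 0.3182 = 0.6364 ≈ 0.636

0.636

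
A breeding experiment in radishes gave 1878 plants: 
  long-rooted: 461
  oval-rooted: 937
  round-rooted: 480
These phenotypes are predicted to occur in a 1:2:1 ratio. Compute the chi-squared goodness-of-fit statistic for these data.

Under the 1:2:1 hypothesis (Σ ratio = 4, N = 1878):
  long-rooted: 1878 × 1/4 = 469.5
  oval-rooted: 1878 × 2/4 = 939
  round-rooted: 1878 × 1/4 = 469.5
χ² = Σ (O − E)² / E
  long-rooted: (461 − 469.5)² / 469.5 = 0.1539
  oval-rooted: (937 − 939)² / 939 = 0.0043
  round-rooted: (480 − 469.5)² / 469.5 = 0.2348
χ² = 0.1539 + 0.0043 + 0.2348 = 0.393

0.393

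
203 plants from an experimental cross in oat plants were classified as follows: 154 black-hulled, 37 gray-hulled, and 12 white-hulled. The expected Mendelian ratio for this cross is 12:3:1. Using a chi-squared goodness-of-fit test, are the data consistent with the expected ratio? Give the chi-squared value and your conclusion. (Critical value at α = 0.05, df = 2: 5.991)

0.087; consistent

Under the 12:3:1 hypothesis (Σ ratio = 16, N = 203):
  black-hulled: 203 × 12/16 = 152.25
  gray-hulled: 203 × 3/16 = 38.0625
  white-hulled: 203 × 1/16 = 12.6875
χ² = Σ (O − E)² / E
  black-hulled: (154 − 152.25)² / 152.25 = 0.0201
  gray-hulled: (37 − 38.0625)² / 38.0625 = 0.0297
  white-hulled: (12 − 12.6875)² / 12.6875 = 0.0373
χ² = 0.0201 + 0.0297 + 0.0373 = 0.0871 ≈ 0.087
Degrees of freedom = 3 − 1 = 2; critical value at α = 0.05 is 5.991.
Since 0.087 < 5.991, we fail to reject the null hypothesis — the data are consistent with the 12:3:1 ratio.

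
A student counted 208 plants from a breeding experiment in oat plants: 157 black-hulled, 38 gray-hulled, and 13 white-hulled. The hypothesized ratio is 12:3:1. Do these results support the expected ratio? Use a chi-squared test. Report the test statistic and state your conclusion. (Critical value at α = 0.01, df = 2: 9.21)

0.032; consistent

The 12:3:1 ratio has 16 parts, so with N = 208 the expected counts are:
  black-hulled: 208 × 12/16 = 156
  gray-hulled: 208 × 3/16 = 39
  white-hulled: 208 × 1/16 = 13
χ² = Σ (O − E)² / E
  black-hulled: (157 − 156)² / 156 = 0.0064
  gray-hulled: (38 − 39)² / 39 = 0.0256
  white-hulled: (13 − 13)² / 13 = 0.0000
χ² = 0.0064 + 0.0256 + 0.0000 = 0.032
Degrees of freedom = 3 − 1 = 2; critical value at α = 0.01 is 9.21.
Since 0.032 < 9.21, we fail to reject the null hypothesis — the data are consistent with the 12:3:1 ratio.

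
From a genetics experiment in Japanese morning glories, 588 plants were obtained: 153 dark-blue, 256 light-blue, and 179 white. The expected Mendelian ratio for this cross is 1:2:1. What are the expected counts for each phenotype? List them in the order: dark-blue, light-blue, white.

147, 294, 147

Expected counts for N = 588 under a 1:2:1 ratio (total parts = 4):
  dark-blue: 588 × 1/4 = 147
  light-blue: 588 × 2/4 = 294
  white: 588 × 1/4 = 147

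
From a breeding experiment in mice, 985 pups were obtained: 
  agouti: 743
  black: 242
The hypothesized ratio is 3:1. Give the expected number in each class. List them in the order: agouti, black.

738.75, 246.25

Under the 3:1 hypothesis (Σ ratio = 4, N = 985):
  agouti: 985 × 3/4 = 738.75
  black: 985 × 1/4 = 246.25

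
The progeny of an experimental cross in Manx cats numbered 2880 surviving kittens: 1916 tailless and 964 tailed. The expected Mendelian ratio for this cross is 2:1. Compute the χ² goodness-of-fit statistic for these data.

Total ratio parts = 3. Expected numbers out of 2880:
  tailless: 2880 × 2/3 = 1920
  tailed: 2880 × 1/3 = 960
χ² = Σ (O − E)² / E
  tailless: (1916 − 1920)² / 1920 = 0.0083
  tailed: (964 − 960)² / 960 = 0.0167
χ² = 0.0083 + 0.0167 = 0.025

0.025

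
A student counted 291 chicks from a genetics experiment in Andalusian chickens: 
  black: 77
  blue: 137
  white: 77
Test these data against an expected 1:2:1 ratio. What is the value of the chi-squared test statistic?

0.993

Expected counts for N = 291 under a 1:2:1 ratio (total parts = 4):
  black: 291 × 1/4 = 72.75
  blue: 291 × 2/4 = 145.5
  white: 291 × 1/4 = 72.75
χ² = Σ (O − E)² / E
  black: (77 − 72.75)² / 72.75 = 0.2483
  blue: (137 − 145.5)² / 145.5 = 0.4966
  white: (77 − 72.75)² / 72.75 = 0.2483
χ² = 0.2483 + 0.4966 + 0.2483 = 0.9932 ≈ 0.993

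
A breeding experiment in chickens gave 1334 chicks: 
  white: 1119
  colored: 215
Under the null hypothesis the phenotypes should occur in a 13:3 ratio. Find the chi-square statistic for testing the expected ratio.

6.071

Under the 13:3 hypothesis (Σ ratio = 16, N = 1334):
  white: 1334 × 13/16 = 1083.875
  colored: 1334 × 3/16 = 250.125
χ² = Σ (O − E)² / E
  white: (1119 − 1083.875)² / 1083.875 = 1.1383
  colored: (215 − 250.125)² / 250.125 = 4.9326
χ² = 1.1383 + 4.9326 = 6.0709 ≈ 6.071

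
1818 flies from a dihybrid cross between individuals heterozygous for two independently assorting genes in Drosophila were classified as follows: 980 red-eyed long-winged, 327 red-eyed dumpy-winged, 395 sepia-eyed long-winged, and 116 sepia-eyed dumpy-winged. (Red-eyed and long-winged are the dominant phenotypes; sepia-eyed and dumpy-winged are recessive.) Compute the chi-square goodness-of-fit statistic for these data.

A dihybrid F₂ with independent assortment and complete dominance at both loci gives a 9:3:3:1 phenotypic ratio.
Total ratio parts = 16. Expected numbers out of 1818:
  red-eyed long-winged: 1818 × 9/16 = 1022.625
  red-eyed dumpy-winged: 1818 × 3/16 = 340.875
  sepia-eyed long-winged: 1818 × 3/16 = 340.875
  sepia-eyed dumpy-winged: 1818 × 1/16 = 113.625
χ² = Σ (O − E)² / E
  red-eyed long-winged: (980 − 1022.625)² / 1022.625 = 1.7767
  red-eyed dumpy-winged: (327 − 340.875)² / 340.875 = 0.5648
  sepia-eyed long-winged: (395 − 340.875)² / 340.875 = 8.5941
  sepia-eyed dumpy-winged: (116 − 113.625)² / 113.625 = 0.0496
χ² = 1.7767 + 0.5648 + 8.5941 + 0.0496 = 10.9852 ≈ 10.985

10.985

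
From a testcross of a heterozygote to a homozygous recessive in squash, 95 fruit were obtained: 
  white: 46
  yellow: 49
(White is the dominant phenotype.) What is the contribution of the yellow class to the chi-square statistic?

0.047

A testcross of a heterozygote (Aa × aa) gives a 1:1 phenotypic ratio.
Under the 1:1 hypothesis (Σ ratio = 2, N = 95):
  white: 95 × 1/2 = 47.5
  yellow: 95 × 1/2 = 47.5
Contribution of yellow: (49 − 47.5)² / 47.5 = 0.0474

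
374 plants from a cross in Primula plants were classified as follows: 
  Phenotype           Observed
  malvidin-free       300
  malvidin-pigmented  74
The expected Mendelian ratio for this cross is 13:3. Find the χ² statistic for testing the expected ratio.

0.264

Under the 13:3 hypothesis (Σ ratio = 16, N = 374):
  malvidin-free: 374 × 13/16 = 303.875
  malvidin-pigmented: 374 × 3/16 = 70.125
χ² = Σ (O − E)² / E
  malvidin-free: (300 − 303.875)² / 303.875 = 0.0494
  malvidin-pigmented: (74 − 70.125)² / 70.125 = 0.2141
χ² = 0.0494 + 0.2141 = 0.2635 ≈ 0.264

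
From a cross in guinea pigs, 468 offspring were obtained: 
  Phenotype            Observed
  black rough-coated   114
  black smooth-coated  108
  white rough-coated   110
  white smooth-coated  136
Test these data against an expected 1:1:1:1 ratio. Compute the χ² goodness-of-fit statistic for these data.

Expected counts for N = 468 under a 1:1:1:1 ratio (total parts = 4):
  black rough-coated: 468 × 1/4 = 117
  black smooth-coated: 468 × 1/4 = 117
  white rough-coated: 468 × 1/4 = 117
  white smooth-coated: 468 × 1/4 = 117
χ² = Σ (O − E)² / E
  black rough-coated: (114 − 117)² / 117 = 0.0769
  black smooth-coated: (108 − 117)² / 117 = 0.6923
  white rough-coated: (110 − 117)² / 117 = 0.4188
  white smooth-coated: (136 − 117)² / 117 = 3.0855
χ² = 0.0769 + 0.6923 + 0.4188 + 3.0855 = 4.2735 ≈ 4.274

4.274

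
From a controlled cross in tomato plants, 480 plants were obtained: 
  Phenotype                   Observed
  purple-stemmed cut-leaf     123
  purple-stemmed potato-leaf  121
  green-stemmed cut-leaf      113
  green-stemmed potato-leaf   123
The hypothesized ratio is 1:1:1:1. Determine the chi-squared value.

0.567

Expected counts for N = 480 under a 1:1:1:1 ratio (total parts = 4):
  purple-stemmed cut-leaf: 480 × 1/4 = 120
  purple-stemmed potato-leaf: 480 × 1/4 = 120
  green-stemmed cut-leaf: 480 × 1/4 = 120
  green-stemmed potato-leaf: 480 × 1/4 = 120
χ² = Σ (O − E)² / E
  purple-stemmed cut-leaf: (123 − 120)² / 120 = 0.0750
  purple-stemmed potato-leaf: (121 − 120)² / 120 = 0.0083
  green-stemmed cut-leaf: (113 − 120)² / 120 = 0.4083
  green-stemmed potato-leaf: (123 − 120)² / 120 = 0.0750
χ² = 0.0750 + 0.0083 + 0.4083 + 0.0750 = 0.5666 ≈ 0.567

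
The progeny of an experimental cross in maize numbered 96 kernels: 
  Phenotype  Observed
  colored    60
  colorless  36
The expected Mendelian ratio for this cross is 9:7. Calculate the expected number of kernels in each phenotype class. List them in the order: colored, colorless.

54, 42

The 9:7 ratio has 16 parts, so with N = 96 the expected counts are:
  colored: 96 × 9/16 = 54
  colorless: 96 × 7/16 = 42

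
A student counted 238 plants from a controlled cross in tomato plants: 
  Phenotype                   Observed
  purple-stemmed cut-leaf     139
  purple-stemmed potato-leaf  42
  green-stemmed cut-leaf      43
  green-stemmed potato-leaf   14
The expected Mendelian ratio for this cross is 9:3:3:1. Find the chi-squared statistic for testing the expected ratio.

0.461

Total ratio parts = 16. Expected numbers out of 238:
  purple-stemmed cut-leaf: 238 × 9/16 = 133.875
  purple-stemmed potato-leaf: 238 × 3/16 = 44.625
  green-stemmed cut-leaf: 238 × 3/16 = 44.625
  green-stemmed potato-leaf: 238 × 1/16 = 14.875
χ² = Σ (O − E)² / E
  purple-stemmed cut-leaf: (139 − 133.875)² / 133.875 = 0.1962
  purple-stemmed potato-leaf: (42 − 44.625)² / 44.625 = 0.1544
  green-stemmed cut-leaf: (43 − 44.625)² / 44.625 = 0.0592
  green-stemmed potato-leaf: (14 − 14.875)² / 14.875 = 0.0515
χ² = 0.1962 + 0.1544 + 0.0592 + 0.0515 = 0.4613 ≈ 0.461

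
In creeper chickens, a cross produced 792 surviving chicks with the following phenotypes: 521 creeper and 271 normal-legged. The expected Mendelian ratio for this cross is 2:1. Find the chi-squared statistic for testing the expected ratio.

The 2:1 ratio has 3 parts, so with N = 792 the expected counts are:
  creeper: 792 × 2/3 = 528
  normal-legged: 792 × 1/3 = 264
χ² = Σ (O − E)² / E
  creeper: (521 − 528)² / 528 = 0.0928
  normal-legged: (271 − 264)² / 264 = 0.1856
χ² = 0.0928 + 0.1856 = 0.2784 ≈ 0.278

0.278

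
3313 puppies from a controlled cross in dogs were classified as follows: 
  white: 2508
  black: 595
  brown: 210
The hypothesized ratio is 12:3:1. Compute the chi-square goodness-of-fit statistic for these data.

The 12:3:1 ratio has 16 parts, so with N = 3313 the expected counts are:
  white: 3313 × 12/16 = 2484.75
  black: 3313 × 3/16 = 621.1875
  brown: 3313 × 1/16 = 207.0625
χ² = Σ (O − E)² / E
  white: (2508 − 2484.75)² / 2484.75 = 0.2176
  black: (595 − 621.1875)² / 621.1875 = 1.1040
  brown: (210 − 207.0625)² / 207.0625 = 0.0417
χ² = 0.2176 + 1.1040 + 0.0417 = 1.3633 ≈ 1.363

1.363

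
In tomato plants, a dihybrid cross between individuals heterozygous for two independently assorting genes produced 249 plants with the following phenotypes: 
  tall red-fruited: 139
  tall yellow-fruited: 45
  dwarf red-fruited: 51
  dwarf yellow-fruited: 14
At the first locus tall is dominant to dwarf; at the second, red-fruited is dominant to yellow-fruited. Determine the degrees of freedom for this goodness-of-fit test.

3

A dihybrid F₂ with independent assortment and complete dominance at both loci gives a 9:3:3:1 phenotypic ratio.
A goodness-of-fit test with 4 phenotype classes has df = 4 − 1 = 3.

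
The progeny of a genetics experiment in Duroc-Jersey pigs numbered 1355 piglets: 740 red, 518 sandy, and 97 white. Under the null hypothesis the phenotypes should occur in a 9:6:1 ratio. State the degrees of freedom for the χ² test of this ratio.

A goodness-of-fit test with 3 phenotype classes has df = 3 − 1 = 2.

2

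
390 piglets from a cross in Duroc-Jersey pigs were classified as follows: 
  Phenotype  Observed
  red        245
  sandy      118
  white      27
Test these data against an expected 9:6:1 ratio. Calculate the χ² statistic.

Expected counts for N = 390 under a 9:6:1 ratio (total parts = 16):
  red: 390 × 9/16 = 219.375
  sandy: 390 × 6/16 = 146.25
  white: 390 × 1/16 = 24.375
χ² = Σ (O − E)² / E
  red: (245 − 219.375)² / 219.375 = 2.9932
  sandy: (118 − 146.25)² / 146.25 = 5.4568
  white: (27 − 24.375)² / 24.375 = 0.2827
χ² = 2.9932 + 5.4568 + 0.2827 = 8.7327 ≈ 8.733

8.733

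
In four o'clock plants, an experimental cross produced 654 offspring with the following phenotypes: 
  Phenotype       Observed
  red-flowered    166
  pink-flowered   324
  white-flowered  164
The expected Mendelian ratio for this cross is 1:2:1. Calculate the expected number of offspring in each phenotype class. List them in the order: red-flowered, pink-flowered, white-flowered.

163.5, 327, 163.5

Under the 1:2:1 hypothesis (Σ ratio = 4, N = 654):
  red-flowered: 654 × 1/4 = 163.5
  pink-flowered: 654 × 2/4 = 327
  white-flowered: 654 × 1/4 = 163.5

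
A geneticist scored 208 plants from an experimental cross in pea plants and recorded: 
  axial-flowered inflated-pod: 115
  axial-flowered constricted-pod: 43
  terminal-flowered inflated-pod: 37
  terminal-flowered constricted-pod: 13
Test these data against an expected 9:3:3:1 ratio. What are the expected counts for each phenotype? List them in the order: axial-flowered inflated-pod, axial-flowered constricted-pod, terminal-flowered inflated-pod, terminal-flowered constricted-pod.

117, 39, 39, 13

Expected counts for N = 208 under a 9:3:3:1 ratio (total parts = 16):
  axial-flowered inflated-pod: 208 × 9/16 = 117
  axial-flowered constricted-pod: 208 × 3/16 = 39
  terminal-flowered inflated-pod: 208 × 3/16 = 39
  terminal-flowered constricted-pod: 208 × 1/16 = 13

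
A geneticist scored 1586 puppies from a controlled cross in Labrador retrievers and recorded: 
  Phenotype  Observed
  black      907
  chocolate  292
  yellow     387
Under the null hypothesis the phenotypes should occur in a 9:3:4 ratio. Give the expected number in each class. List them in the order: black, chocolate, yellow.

The 9:3:4 ratio has 16 parts, so with N = 1586 the expected counts are:
  black: 1586 × 9/16 = 892.125
  chocolate: 1586 × 3/16 = 297.375
  yellow: 1586 × 4/16 = 396.5

892.125, 297.375, 396.5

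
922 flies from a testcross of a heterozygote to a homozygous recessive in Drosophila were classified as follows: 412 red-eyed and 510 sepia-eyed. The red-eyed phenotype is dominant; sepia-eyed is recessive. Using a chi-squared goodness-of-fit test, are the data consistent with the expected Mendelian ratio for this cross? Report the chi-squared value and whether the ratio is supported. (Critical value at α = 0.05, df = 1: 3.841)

10.416; not consistent

A testcross of a heterozygote (Aa × aa) gives a 1:1 phenotypic ratio.
Total ratio parts = 2. Expected numbers out of 922:
  red-eyed: 922 × 1/2 = 461
  sepia-eyed: 922 × 1/2 = 461
χ² = Σ (O − E)² / E
  red-eyed: (412 − 461)² / 461 = 5.2082
  sepia-eyed: (510 − 461)² / 461 = 5.2082
χ² = 5.2082 + 5.2082 = 10.4164 ≈ 10.416
Degrees of freedom = 2 − 1 = 1; critical value at α = 0.05 is 3.841.
Since 10.416 > 3.841, we reject the null hypothesis — the data do not fit the 1:1 ratio.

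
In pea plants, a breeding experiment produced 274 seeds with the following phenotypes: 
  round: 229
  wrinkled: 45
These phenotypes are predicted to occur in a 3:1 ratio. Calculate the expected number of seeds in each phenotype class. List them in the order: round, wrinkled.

Total ratio parts = 4. Expected numbers out of 274:
  round: 274 × 3/4 = 205.5
  wrinkled: 274 × 1/4 = 68.5

205.5, 68.5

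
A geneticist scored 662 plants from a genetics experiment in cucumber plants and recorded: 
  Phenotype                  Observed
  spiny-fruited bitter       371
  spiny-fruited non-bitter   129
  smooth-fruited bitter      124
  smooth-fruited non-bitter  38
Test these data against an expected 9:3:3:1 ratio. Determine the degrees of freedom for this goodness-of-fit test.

A goodness-of-fit test with 4 phenotype classes has df = 4 − 1 = 3.

3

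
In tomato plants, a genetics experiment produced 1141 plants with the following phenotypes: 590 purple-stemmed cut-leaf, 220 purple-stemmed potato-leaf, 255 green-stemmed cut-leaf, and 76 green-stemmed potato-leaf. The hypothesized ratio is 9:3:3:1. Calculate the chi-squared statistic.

Total ratio parts = 16. Expected numbers out of 1141:
  purple-stemmed cut-leaf: 1141 × 9/16 = 641.8125
  purple-stemmed potato-leaf: 1141 × 3/16 = 213.9375
  green-stemmed cut-leaf: 1141 × 3/16 = 213.9375
  green-stemmed potato-leaf: 1141 × 1/16 = 71.3125
χ² = Σ (O − E)² / E
  purple-stemmed cut-leaf: (590 − 641.8125)² / 641.8125 = 4.1827
  purple-stemmed potato-leaf: (220 − 213.9375)² / 213.9375 = 0.1718
  green-stemmed cut-leaf: (255 − 213.9375)² / 213.9375 = 7.8814
  green-stemmed potato-leaf: (76 − 71.3125)² / 71.3125 = 0.3081
χ² = 4.1827 + 0.1718 + 7.8814 + 0.3081 = 12.544

12.544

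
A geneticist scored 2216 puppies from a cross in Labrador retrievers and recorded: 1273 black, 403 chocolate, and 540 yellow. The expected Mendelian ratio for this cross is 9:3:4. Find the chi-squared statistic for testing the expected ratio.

Total ratio parts = 16. Expected numbers out of 2216:
  black: 2216 × 9/16 = 1246.5
  chocolate: 2216 × 3/16 = 415.5
  yellow: 2216 × 4/16 = 554
χ² = Σ (O − E)² / E
  black: (1273 − 1246.5)² / 1246.5 = 0.5634
  chocolate: (403 − 415.5)² / 415.5 = 0.3761
  yellow: (540 − 554)² / 554 = 0.3538
χ² = 0.5634 + 0.3761 + 0.3538 = 1.2933 ≈ 1.293

1.293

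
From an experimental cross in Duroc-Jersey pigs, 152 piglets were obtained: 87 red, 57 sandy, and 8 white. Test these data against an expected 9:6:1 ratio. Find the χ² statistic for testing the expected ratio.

Expected counts for N = 152 under a 9:6:1 ratio (total parts = 16):
  red: 152 × 9/16 = 85.5
  sandy: 152 × 6/16 = 57
  white: 152 × 1/16 = 9.5
χ² = Σ (O − E)² / E
  red: (87 − 85.5)² / 85.5 = 0.0263
  sandy: (57 − 57)² / 57 = 0.0000
  white: (8 − 9.5)² / 9.5 = 0.2368
χ² = 0.0263 + 0.0000 + 0.2368 = 0.2631 ≈ 0.263

0.263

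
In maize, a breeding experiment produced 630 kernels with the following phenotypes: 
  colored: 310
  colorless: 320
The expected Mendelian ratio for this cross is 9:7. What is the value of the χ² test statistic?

Under the 9:7 hypothesis (Σ ratio = 16, N = 630):
  colored: 630 × 9/16 = 354.375
  colorless: 630 × 7/16 = 275.625
χ² = Σ (O − E)² / E
  colored: (310 − 354.375)² / 354.375 = 5.5567
  colorless: (320 − 275.625)² / 275.625 = 7.1443
χ² = 5.5567 + 7.1443 = 12.701

12.701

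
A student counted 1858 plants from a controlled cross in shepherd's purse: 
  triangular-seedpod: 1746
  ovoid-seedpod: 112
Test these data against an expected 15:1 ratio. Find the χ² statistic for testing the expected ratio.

Under the 15:1 hypothesis (Σ ratio = 16, N = 1858):
  triangular-seedpod: 1858 × 15/16 = 1741.875
  ovoid-seedpod: 1858 × 1/16 = 116.125
χ² = Σ (O − E)² / E
  triangular-seedpod: (1746 − 1741.875)² / 1741.875 = 0.0098
  ovoid-seedpod: (112 − 116.125)² / 116.125 = 0.1465
χ² = 0.0098 + 0.1465 = 0.1563 ≈ 0.156

0.156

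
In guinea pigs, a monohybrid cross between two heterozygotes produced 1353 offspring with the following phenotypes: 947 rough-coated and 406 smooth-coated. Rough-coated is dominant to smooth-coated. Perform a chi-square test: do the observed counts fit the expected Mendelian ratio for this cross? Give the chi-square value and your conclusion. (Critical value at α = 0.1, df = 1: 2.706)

18.093; not consistent

For a monohybrid cross between heterozygotes with complete dominance, the expected phenotypic ratio is 3:1.
Under the 3:1 hypothesis (Σ ratio = 4, N = 1353):
  rough-coated: 1353 × 3/4 = 1014.75
  smooth-coated: 1353 × 1/4 = 338.25
χ² = Σ (O − E)² / E
  rough-coated: (947 − 1014.75)² / 1014.75 = 4.5233
  smooth-coated: (406 − 338.25)² / 338.25 = 13.5700
χ² = 4.5233 + 13.5700 = 18.0933 ≈ 18.093
Degrees of freedom = 2 − 1 = 1; critical value at α = 0.1 is 2.706.
Since 18.093 > 2.706, we reject the null hypothesis — the data do not fit the 3:1 ratio.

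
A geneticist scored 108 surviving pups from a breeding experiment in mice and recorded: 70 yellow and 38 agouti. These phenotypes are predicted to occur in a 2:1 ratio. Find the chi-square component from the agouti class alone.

The 2:1 ratio has 3 parts, so with N = 108 the expected counts are:
  yellow: 108 × 2/3 = 72
  agouti: 108 × 1/3 = 36
Contribution of agouti: (38 − 36)² / 36 = 0.1111

0.111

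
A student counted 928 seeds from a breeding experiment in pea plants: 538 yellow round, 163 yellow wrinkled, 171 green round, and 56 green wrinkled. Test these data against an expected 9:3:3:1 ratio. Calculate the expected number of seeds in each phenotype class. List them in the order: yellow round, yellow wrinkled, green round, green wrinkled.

522, 174, 174, 58

The 9:3:3:1 ratio has 16 parts, so with N = 928 the expected counts are:
  yellow round: 928 × 9/16 = 522
  yellow wrinkled: 928 × 3/16 = 174
  green round: 928 × 3/16 = 174
  green wrinkled: 928 × 1/16 = 58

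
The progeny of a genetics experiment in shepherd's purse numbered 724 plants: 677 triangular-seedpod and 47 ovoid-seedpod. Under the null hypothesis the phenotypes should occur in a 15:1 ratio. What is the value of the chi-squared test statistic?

0.072

Total ratio parts = 16. Expected numbers out of 724:
  triangular-seedpod: 724 × 15/16 = 678.75
  ovoid-seedpod: 724 × 1/16 = 45.25
χ² = Σ (O − E)² / E
  triangular-seedpod: (677 − 678.75)² / 678.75 = 0.0045
  ovoid-seedpod: (47 − 45.25)² / 45.25 = 0.0677
χ² = 0.0045 + 0.0677 = 0.0722 ≈ 0.072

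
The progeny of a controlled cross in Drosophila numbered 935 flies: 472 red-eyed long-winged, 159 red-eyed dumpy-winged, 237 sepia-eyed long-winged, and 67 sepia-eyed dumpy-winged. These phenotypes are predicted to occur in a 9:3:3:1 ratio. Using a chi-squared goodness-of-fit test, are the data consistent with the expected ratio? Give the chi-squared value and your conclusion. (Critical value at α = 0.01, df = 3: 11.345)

30.010; not consistent

The 9:3:3:1 ratio has 16 parts, so with N = 935 the expected counts are:
  red-eyed long-winged: 935 × 9/16 = 525.9375
  red-eyed dumpy-winged: 935 × 3/16 = 175.3125
  sepia-eyed long-winged: 935 × 3/16 = 175.3125
  sepia-eyed dumpy-winged: 935 × 1/16 = 58.4375
χ² = Σ (O − E)² / E
  red-eyed long-winged: (472 − 525.9375)² / 525.9375 = 5.5316
  red-eyed dumpy-winged: (159 − 175.3125)² / 175.3125 = 1.5178
  sepia-eyed long-winged: (237 − 175.3125)² / 175.3125 = 21.7061
  sepia-eyed dumpy-winged: (67 − 58.4375)² / 58.4375 = 1.2546
χ² = 5.5316 + 1.5178 + 21.7061 + 1.2546 = 30.0101 ≈ 30.010
Degrees of freedom = 4 − 1 = 3; critical value at α = 0.01 is 11.345.
Since 30.010 > 11.345, we reject the null hypothesis — the data do not fit the 9:3:3:1 ratio.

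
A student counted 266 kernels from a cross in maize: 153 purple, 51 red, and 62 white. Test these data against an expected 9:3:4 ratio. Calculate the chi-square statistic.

Under the 9:3:4 hypothesis (Σ ratio = 16, N = 266):
  purple: 266 × 9/16 = 149.625
  red: 266 × 3/16 = 49.875
  white: 266 × 4/16 = 66.5
χ² = Σ (O − E)² / E
  purple: (153 − 149.625)² / 149.625 = 0.0761
  red: (51 − 49.875)² / 49.875 = 0.0254
  white: (62 − 66.5)² / 66.5 = 0.3045
χ² = 0.0761 + 0.0254 + 0.3045 = 0.406

0.406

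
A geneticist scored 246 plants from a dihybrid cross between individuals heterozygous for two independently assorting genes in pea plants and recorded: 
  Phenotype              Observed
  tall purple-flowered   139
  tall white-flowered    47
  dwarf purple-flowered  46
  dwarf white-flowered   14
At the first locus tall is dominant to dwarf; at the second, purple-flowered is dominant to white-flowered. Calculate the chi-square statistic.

0.143

A dihybrid F₂ with independent assortment and complete dominance at both loci gives a 9:3:3:1 phenotypic ratio.
The 9:3:3:1 ratio has 16 parts, so with N = 246 the expected counts are:
  tall purple-flowered: 246 × 9/16 = 138.375
  tall white-flowered: 246 × 3/16 = 46.125
  dwarf purple-flowered: 246 × 3/16 = 46.125
  dwarf white-flowered: 246 × 1/16 = 15.375
χ² = Σ (O − E)² / E
  tall purple-flowered: (139 − 138.375)² / 138.375 = 0.0028
  tall white-flowered: (47 − 46.125)² / 46.125 = 0.0166
  dwarf purple-flowered: (46 − 46.125)² / 46.125 = 0.0003
  dwarf white-flowered: (14 − 15.375)² / 15.375 = 0.1230
χ² = 0.0028 + 0.0166 + 0.0003 + 0.1230 = 0.1427 ≈ 0.143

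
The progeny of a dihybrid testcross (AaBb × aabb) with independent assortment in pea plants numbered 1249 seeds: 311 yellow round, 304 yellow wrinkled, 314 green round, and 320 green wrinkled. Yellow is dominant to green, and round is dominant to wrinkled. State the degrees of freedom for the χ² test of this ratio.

A dihybrid testcross with independent assortment gives a 1:1:1:1 ratio.
A goodness-of-fit test with 4 phenotype classes has df = 4 − 1 = 3.

3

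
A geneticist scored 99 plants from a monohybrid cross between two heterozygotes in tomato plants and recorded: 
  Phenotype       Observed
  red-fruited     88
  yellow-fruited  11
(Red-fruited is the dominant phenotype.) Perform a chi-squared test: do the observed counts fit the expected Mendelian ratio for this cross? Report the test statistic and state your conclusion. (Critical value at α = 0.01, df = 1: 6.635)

For a monohybrid cross between heterozygotes with complete dominance, the expected phenotypic ratio is 3:1.
Total ratio parts = 4. Expected numbers out of 99:
  red-fruited: 99 × 3/4 = 74.25
  yellow-fruited: 99 × 1/4 = 24.75
χ² = Σ (O − E)² / E
  red-fruited: (88 − 74.25)² / 74.25 = 2.5463
  yellow-fruited: (11 − 24.75)² / 24.75 = 7.6389
χ² = 2.5463 + 7.6389 = 10.1852 ≈ 10.185
Degrees of freedom = 2 − 1 = 1; critical value at α = 0.01 is 6.635.
Since 10.185 > 6.635, we reject the null hypothesis — the data do not fit the 3:1 ratio.

10.185; not consistent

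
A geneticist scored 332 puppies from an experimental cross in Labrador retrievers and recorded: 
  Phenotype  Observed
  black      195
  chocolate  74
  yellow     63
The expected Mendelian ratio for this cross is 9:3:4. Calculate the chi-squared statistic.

7.402

Total ratio parts = 16. Expected numbers out of 332:
  black: 332 × 9/16 = 186.75
  chocolate: 332 × 3/16 = 62.25
  yellow: 332 × 4/16 = 83
χ² = Σ (O − E)² / E
  black: (195 − 186.75)² / 186.75 = 0.3645
  chocolate: (74 − 62.25)² / 62.25 = 2.2179
  yellow: (63 − 83)² / 83 = 4.8193
χ² = 0.3645 + 2.2179 + 4.8193 = 7.4017 ≈ 7.402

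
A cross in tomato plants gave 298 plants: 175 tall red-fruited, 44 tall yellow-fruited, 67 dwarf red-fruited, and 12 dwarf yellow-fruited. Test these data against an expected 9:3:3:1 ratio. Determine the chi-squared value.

7.420

The 9:3:3:1 ratio has 16 parts, so with N = 298 the expected counts are:
  tall red-fruited: 298 × 9/16 = 167.625
  tall yellow-fruited: 298 × 3/16 = 55.875
  dwarf red-fruited: 298 × 3/16 = 55.875
  dwarf yellow-fruited: 298 × 1/16 = 18.625
χ² = Σ (O − E)² / E
  tall red-fruited: (175 − 167.625)² / 167.625 = 0.3245
  tall yellow-fruited: (44 − 55.875)² / 55.875 = 2.5238
  dwarf red-fruited: (67 − 55.875)² / 55.875 = 2.2150
  dwarf yellow-fruited: (12 − 18.625)² / 18.625 = 2.3565
χ² = 0.3245 + 2.5238 + 2.2150 + 2.3565 = 7.4198 ≈ 7.420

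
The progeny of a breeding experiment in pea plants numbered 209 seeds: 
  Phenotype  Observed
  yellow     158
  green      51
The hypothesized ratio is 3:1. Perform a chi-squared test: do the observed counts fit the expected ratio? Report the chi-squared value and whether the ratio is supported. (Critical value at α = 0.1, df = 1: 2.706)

0.040; consistent

Total ratio parts = 4. Expected numbers out of 209:
  yellow: 209 × 3/4 = 156.75
  green: 209 × 1/4 = 52.25
χ² = Σ (O − E)² / E
  yellow: (158 − 156.75)² / 156.75 = 0.0100
  green: (51 − 52.25)² / 52.25 = 0.0299
χ² = 0.0100 + 0.0299 = 0.0399 ≈ 0.040
Degrees of freedom = 2 − 1 = 1; critical value at α = 0.1 is 2.706.
Since 0.040 < 2.706, we fail to reject the null hypothesis — the data are consistent with the 3:1 ratio.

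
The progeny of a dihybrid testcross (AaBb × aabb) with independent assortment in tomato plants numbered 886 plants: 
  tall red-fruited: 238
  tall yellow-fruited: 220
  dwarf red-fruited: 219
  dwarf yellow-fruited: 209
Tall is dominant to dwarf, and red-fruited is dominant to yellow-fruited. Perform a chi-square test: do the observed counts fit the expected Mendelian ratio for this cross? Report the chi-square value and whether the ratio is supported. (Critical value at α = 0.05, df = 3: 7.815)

1.973; consistent

A dihybrid testcross with independent assortment gives a 1:1:1:1 ratio.
The 1:1:1:1 ratio has 4 parts, so with N = 886 the expected counts are:
  tall red-fruited: 886 × 1/4 = 221.5
  tall yellow-fruited: 886 × 1/4 = 221.5
  dwarf red-fruited: 886 × 1/4 = 221.5
  dwarf yellow-fruited: 886 × 1/4 = 221.5
χ² = Σ (O − E)² / E
  tall red-fruited: (238 − 221.5)² / 221.5 = 1.2291
  tall yellow-fruited: (220 − 221.5)² / 221.5 = 0.0102
  dwarf red-fruited: (219 − 221.5)² / 221.5 = 0.0282
  dwarf yellow-fruited: (209 − 221.5)² / 221.5 = 0.7054
χ² = 1.2291 + 0.0102 + 0.0282 + 0.7054 = 1.9729 ≈ 1.973
Degrees of freedom = 4 − 1 = 3; critical value at α = 0.05 is 7.815.
Since 1.973 < 7.815, we fail to reject the null hypothesis — the data are consistent with the 1:1:1:1 ratio.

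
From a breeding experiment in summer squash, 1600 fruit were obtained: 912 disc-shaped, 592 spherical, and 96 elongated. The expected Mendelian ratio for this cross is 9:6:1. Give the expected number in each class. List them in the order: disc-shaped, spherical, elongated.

Expected counts for N = 1600 under a 9:6:1 ratio (total parts = 16):
  disc-shaped: 1600 × 9/16 = 900
  spherical: 1600 × 6/16 = 600
  elongated: 1600 × 1/16 = 100

900, 600, 100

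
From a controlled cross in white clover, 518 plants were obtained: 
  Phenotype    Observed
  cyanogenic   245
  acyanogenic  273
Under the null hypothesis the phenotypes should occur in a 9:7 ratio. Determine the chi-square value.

Total ratio parts = 16. Expected numbers out of 518:
  cyanogenic: 518 × 9/16 = 291.375
  acyanogenic: 518 × 7/16 = 226.625
χ² = Σ (O − E)² / E
  cyanogenic: (245 − 291.375)² / 291.375 = 7.3810
  acyanogenic: (273 − 226.625)² / 226.625 = 9.4899
χ² = 7.3810 + 9.4899 = 16.8709 ≈ 16.871

16.871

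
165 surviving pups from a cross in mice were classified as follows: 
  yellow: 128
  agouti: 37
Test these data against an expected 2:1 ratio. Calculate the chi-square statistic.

8.836

Expected counts for N = 165 under a 2:1 ratio (total parts = 3):
  yellow: 165 × 2/3 = 110
  agouti: 165 × 1/3 = 55
χ² = Σ (O − E)² / E
  yellow: (128 − 110)² / 110 = 2.9455
  agouti: (37 − 55)² / 55 = 5.8909
χ² = 2.9455 + 5.8909 = 8.8364 ≈ 8.836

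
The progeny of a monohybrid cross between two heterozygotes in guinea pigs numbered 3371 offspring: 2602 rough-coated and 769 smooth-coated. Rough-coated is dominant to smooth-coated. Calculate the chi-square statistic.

For a monohybrid cross between heterozygotes with complete dominance, the expected phenotypic ratio is 3:1.
Expected counts for N = 3371 under a 3:1 ratio (total parts = 4):
  rough-coated: 3371 × 3/4 = 2528.25
  smooth-coated: 3371 × 1/4 = 842.75
χ² = Σ (O − E)² / E
  rough-coated: (2602 − 2528.25)² / 2528.25 = 2.1513
  smooth-coated: (769 − 842.75)² / 842.75 = 6.4539
χ² = 2.1513 + 6.4539 = 8.6052 ≈ 8.605

8.605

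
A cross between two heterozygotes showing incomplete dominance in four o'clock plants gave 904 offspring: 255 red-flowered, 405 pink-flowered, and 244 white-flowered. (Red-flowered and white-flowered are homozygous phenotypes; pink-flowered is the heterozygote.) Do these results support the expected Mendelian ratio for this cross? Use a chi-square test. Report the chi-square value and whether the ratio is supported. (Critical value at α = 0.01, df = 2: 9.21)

With incomplete dominance, a heterozygote × heterozygote cross gives a 1:2:1 phenotypic ratio.
The 1:2:1 ratio has 4 parts, so with N = 904 the expected counts are:
  red-flowered: 904 × 1/4 = 226
  pink-flowered: 904 × 2/4 = 452
  white-flowered: 904 × 1/4 = 226
χ² = Σ (O − E)² / E
  red-flowered: (255 − 226)² / 226 = 3.7212
  pink-flowered: (405 − 452)² / 452 = 4.8872
  white-flowered: (244 − 226)² / 226 = 1.4336
χ² = 3.7212 + 4.8872 + 1.4336 = 10.042
Degrees of freedom = 3 − 1 = 2; critical value at α = 0.01 is 9.21.
Since 10.042 > 9.21, we reject the null hypothesis — the data do not fit the 1:2:1 ratio.

10.042; not consistent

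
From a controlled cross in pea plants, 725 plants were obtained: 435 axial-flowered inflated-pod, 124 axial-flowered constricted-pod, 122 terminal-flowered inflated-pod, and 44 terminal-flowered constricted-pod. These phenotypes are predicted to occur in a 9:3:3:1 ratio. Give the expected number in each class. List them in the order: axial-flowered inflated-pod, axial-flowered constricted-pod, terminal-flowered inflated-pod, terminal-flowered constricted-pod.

The 9:3:3:1 ratio has 16 parts, so with N = 725 the expected counts are:
  axial-flowered inflated-pod: 725 × 9/16 = 407.8125
  axial-flowered constricted-pod: 725 × 3/16 = 135.9375
  terminal-flowered inflated-pod: 725 × 3/16 = 135.9375
  terminal-flowered constricted-pod: 725 × 1/16 = 45.3125

407.8125, 135.9375, 135.9375, 45.3125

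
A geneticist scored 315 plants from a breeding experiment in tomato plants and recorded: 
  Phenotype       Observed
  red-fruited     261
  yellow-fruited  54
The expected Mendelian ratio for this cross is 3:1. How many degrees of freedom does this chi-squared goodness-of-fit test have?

1

A goodness-of-fit test with 2 phenotype classes has df = 2 − 1 = 1.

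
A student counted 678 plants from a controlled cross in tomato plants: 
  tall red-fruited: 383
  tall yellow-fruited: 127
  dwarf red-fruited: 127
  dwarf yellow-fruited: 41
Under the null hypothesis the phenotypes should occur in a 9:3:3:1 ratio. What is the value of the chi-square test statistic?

0.052

Under the 9:3:3:1 hypothesis (Σ ratio = 16, N = 678):
  tall red-fruited: 678 × 9/16 = 381.375
  tall yellow-fruited: 678 × 3/16 = 127.125
  dwarf red-fruited: 678 × 3/16 = 127.125
  dwarf yellow-fruited: 678 × 1/16 = 42.375
χ² = Σ (O − E)² / E
  tall red-fruited: (383 − 381.375)² / 381.375 = 0.0069
  tall yellow-fruited: (127 − 127.125)² / 127.125 = 0.0001
  dwarf red-fruited: (127 − 127.125)² / 127.125 = 0.0001
  dwarf yellow-fruited: (41 − 42.375)² / 42.375 = 0.0446
χ² = 0.0069 + 0.0001 + 0.0001 + 0.0446 = 0.0517 ≈ 0.052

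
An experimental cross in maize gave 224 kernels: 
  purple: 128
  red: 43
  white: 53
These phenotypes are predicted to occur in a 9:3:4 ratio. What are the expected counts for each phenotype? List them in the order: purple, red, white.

126, 42, 56

Under the 9:3:4 hypothesis (Σ ratio = 16, N = 224):
  purple: 224 × 9/16 = 126
  red: 224 × 3/16 = 42
  white: 224 × 4/16 = 56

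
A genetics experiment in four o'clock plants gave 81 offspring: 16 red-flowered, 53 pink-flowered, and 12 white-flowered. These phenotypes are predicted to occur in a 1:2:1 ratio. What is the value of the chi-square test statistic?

8.111

Expected counts for N = 81 under a 1:2:1 ratio (total parts = 4):
  red-flowered: 81 × 1/4 = 20.25
  pink-flowered: 81 × 2/4 = 40.5
  white-flowered: 81 × 1/4 = 20.25
χ² = Σ (O − E)² / E
  red-flowered: (16 − 20.25)² / 20.25 = 0.8920
  pink-flowered: (53 − 40.5)² / 40.5 = 3.8580
  white-flowered: (12 − 20.25)² / 20.25 = 3.3611
χ² = 0.8920 + 3.8580 + 3.3611 = 8.1111 ≈ 8.111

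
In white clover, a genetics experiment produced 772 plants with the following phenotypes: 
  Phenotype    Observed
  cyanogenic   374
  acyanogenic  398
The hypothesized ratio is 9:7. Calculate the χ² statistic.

19.107

Under the 9:7 hypothesis (Σ ratio = 16, N = 772):
  cyanogenic: 772 × 9/16 = 434.25
  acyanogenic: 772 × 7/16 = 337.75
χ² = Σ (O − E)² / E
  cyanogenic: (374 − 434.25)² / 434.25 = 8.3594
  acyanogenic: (398 − 337.75)² / 337.75 = 10.7478
χ² = 8.3594 + 10.7478 = 19.1072 ≈ 19.107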